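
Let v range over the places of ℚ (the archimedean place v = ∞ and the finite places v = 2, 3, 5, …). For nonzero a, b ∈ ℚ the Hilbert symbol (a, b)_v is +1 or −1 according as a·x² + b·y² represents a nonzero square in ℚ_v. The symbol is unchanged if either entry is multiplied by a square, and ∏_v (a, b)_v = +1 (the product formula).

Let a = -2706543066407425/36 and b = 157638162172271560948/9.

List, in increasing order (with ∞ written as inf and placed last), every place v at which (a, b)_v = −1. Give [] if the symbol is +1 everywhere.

Mod squares: a ≡ -817, b ≡ 16813. Check v ∈ {∞, 2, 3, 5, 7, 17, 19, 23, 43}.
v=7: a=7^4·(≡4), b=7^6·(≡3) mod 7; (4|7)=+1, (3|7)=-1; (−1)^{4·6·3}·(+1)^6·(-1)^4 = +1.
v=17: a=17^2·(≡8), b=17^3·(≡10) mod 17; (8|17)=+1, (10|17)=-1; (−1)^{2·3·8}·(+1)^3·(-1)^2 = +1.
v=23: a=23^2·(≡17), b=23^3·(≡6) mod 23; (17|23)=-1, (6|23)=+1; (−1)^{2·3·11}·(-1)^3·(+1)^2 = -1.
v=19: a=19^3·(≡13), b=19^4·(≡17) mod 19; (13|19)=-1, (17|19)=+1; (−1)^{3·4·9}·(-1)^4·(+1)^3 = +1.
v=43: a=43^1·(≡15), b=43^1·(≡17) mod 43; (15|43)=+1, (17|43)=+1; (−1)^{1·1·21}·(+1)^1·(+1)^1 = -1.
v=∞: -817 < 0 and 16813 > 0  ⇒  (a,b)_∞ = +1.
v=5: a=5^2·(≡3), b=5^0·(≡2) mod 5; (3|5)=-1, (2|5)=-1; (−1)^{2·0·2}·(-1)^0·(-1)^2 = +1.
v=2: v_2(a)=-2, v_2(b)=2; units ≡ 7, 5 (mod 8); ε·ε+αω+βω = 1·0+-2·1+2·0 ≡ 0  ⇒  (a,b)_2 = +1.
v=3: a=3^-2·(≡2), b=3^-2·(≡1) mod 3; (2|3)=-1, (1|3)=+1; (−1)^{-2·-2·1}·(-1)^-2·(+1)^-2 = +1.
Ram(-817, 16813) = {23, 43}; no ℚ_23-point on the conic.

[23, 43]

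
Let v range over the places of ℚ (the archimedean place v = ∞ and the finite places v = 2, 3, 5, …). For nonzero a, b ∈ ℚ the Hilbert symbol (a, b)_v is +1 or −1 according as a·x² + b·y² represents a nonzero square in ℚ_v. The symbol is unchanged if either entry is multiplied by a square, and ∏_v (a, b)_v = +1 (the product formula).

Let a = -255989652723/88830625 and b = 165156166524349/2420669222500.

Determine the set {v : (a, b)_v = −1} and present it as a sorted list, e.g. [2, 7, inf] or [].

[23, 31]

Mod squares: a ≡ -13547, b ≡ 589. Check v ∈ {∞, 2, 3, 5, 7, 11, 13, 19, 23, 29, 31, 37}.
v=23: a=23^3·(≡9), b=23^4·(≡20) mod 23; (9|23)=+1, (20|23)=-1; (−1)^{3·4·11}·(+1)^4·(-1)^3 = -1.
v=∞: -13547 < 0 and 589 > 0  ⇒  (a,b)_∞ = +1.
v=2: v_2(a)=0, v_2(b)=-2; units ≡ 5, 5 (mod 8); ε·ε+αω+βω = 0·0+0·1+-2·1 ≡ 0  ⇒  (a,b)_2 = +1.
v=19: a=19^1·(≡11), b=19^1·(≡14) mod 19; (11|19)=+1, (14|19)=-1; (−1)^{1·1·9}·(+1)^1·(-1)^1 = +1.
v=5: a=5^-4·(≡3), b=5^-4·(≡4) mod 5; (3|5)=-1, (4|5)=+1; (−1)^{-4·-4·2}·(-1)^-4·(+1)^-4 = +1.
v=31: a=31^1·(≡8), b=31^1·(≡14) mod 31; (8|31)=+1, (14|31)=+1; (−1)^{1·1·15}·(+1)^1·(+1)^1 = -1.
v=29: a=29^-2·(≡28), b=29^-4·(≡23) mod 29; (28|29)=+1, (23|29)=+1; (−1)^{-2·-4·14}·(+1)^-4·(+1)^-2 = +1.
v=13: a=13^-2·(≡3), b=13^2·(≡10) mod 13; (3|13)=+1, (10|13)=+1; (−1)^{-2·2·6}·(+1)^2·(+1)^-2 = +1.
v=11: a=11^0·(≡5), b=11^2·(≡10) mod 11; (5|11)=+1, (10|11)=-1; (−1)^{0·2·5}·(+1)^2·(-1)^0 = +1.
v=3: a=3^6·(≡1), b=3^0·(≡1) mod 3; (1|3)=+1, (1|3)=+1; (−1)^{6·0·1}·(+1)^0·(+1)^6 = +1.
v=37: a=37^0·(≡6), b=37^-2·(≡1) mod 37; (6|37)=-1, (1|37)=+1; (−1)^{0·-2·18}·(-1)^-2·(+1)^0 = +1.
v=7: a=7^2·(≡3), b=7^2·(≡1) mod 7; (3|7)=-1, (1|7)=+1; (−1)^{2·2·3}·(-1)^2·(+1)^2 = +1.
Ram(-13547, 589) = {23, 31}; no ℚ_23-point on the conic.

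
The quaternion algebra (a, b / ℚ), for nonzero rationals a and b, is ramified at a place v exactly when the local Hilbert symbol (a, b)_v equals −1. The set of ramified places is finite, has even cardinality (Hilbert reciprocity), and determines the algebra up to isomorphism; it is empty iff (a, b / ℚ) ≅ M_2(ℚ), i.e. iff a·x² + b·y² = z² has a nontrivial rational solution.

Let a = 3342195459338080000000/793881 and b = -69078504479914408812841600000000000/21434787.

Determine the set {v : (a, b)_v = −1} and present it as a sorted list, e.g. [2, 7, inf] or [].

(a, b) ≡ (511270, -303195) mod (ℚ^×)²; places V = {2, 3, 5, 11, 17, 29, 41, 43, ∞}.
(a,b)_∞: sgn(511270)=+, sgn(-303195)=−, so +1.
(a,b)_43: α=1, u≡39; β=2, v≡24 (mod 43); (39|43)=-1, (24|43)=+1; sign (−1)^0·-1^2·+1^1 = +1.
(a,b)_2: α=11, β=16; u≡3, v≡5 (mod 8); ε(u)ε(v)=1·0, αω(v)=11·1, βω(u)=16·1; sum ≡ 1  ⇒  -1.
(a,b)_17: α=2, u≡3; β=3, v≡9 (mod 17); (3|17)=-1, (9|17)=+1; sign (−1)^0·-1^3·+1^2 = -1.
(a,b)_3: α=-8, u≡1; β=-11, v≡2 (mod 3); (1|3)=+1, (2|3)=-1; sign (−1)^0·+1^-11·-1^-8 = +1.
(a,b)_41: α=3, u≡12; β=5, v≡24 (mod 41); (12|41)=-1, (24|41)=-1; sign (−1)^0·-1^5·-1^3 = +1.
(a,b)_5: α=7, u≡4; β=11, v≡1 (mod 5); (4|5)=+1, (1|5)=+1; sign (−1)^0·+1^11·+1^7 = +1.
(a,b)_29: α=3, u≡18; β=5, v≡18 (mod 29); (18|29)=-1, (18|29)=-1; sign (−1)^0·-1^5·-1^3 = +1.
(a,b)_11: α=-2, u≡3; β=-2, v≡5 (mod 11); (3|11)=+1, (5|11)=+1; sign (−1)^0·+1^-2·+1^-2 = +1.
|Ram(511270, -303195)| = 2, even; anisotropic at {2, 17}.

[2, 17]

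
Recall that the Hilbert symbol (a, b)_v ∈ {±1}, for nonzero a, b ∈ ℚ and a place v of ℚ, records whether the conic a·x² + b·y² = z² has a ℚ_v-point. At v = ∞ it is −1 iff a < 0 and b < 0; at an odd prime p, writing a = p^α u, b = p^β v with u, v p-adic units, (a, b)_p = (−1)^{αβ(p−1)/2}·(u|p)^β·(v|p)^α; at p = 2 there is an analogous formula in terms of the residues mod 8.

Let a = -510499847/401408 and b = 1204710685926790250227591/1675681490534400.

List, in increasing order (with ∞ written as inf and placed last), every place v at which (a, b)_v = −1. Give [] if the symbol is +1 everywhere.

[2, 3, 29, 31]

Mod squares: a ≡ -23374, b ≡ 186. Check v ∈ {∞, 2, 3, 5, 7, 11, 13, 17, 19, 23, 29, 31}.
v=17: a=17^0·(≡1), b=17^-2·(≡1) mod 17; (1|17)=+1, (1|17)=+1; (−1)^{0·-2·8}·(+1)^-2·(+1)^0 = +1.
v=31: a=31^1·(≡15), b=31^3·(≡29) mod 31; (15|31)=-1, (29|31)=-1; (−1)^{1·3·15}·(-1)^3·(-1)^1 = -1.
v=11: a=11^2·(≡3), b=11^6·(≡2) mod 11; (3|11)=+1, (2|11)=-1; (−1)^{2·6·5}·(+1)^6·(-1)^2 = +1.
v=3: a=3^0·(≡2), b=3^-3·(≡2) mod 3; (2|3)=-1, (2|3)=-1; (−1)^{0·-3·1}·(-1)^-3·(-1)^0 = -1.
v=13: a=13^1·(≡9), b=13^2·(≡1) mod 13; (9|13)=+1, (1|13)=+1; (−1)^{1·2·6}·(+1)^2·(+1)^1 = +1.
v=29: a=29^1·(≡24), b=29^4·(≡2) mod 29; (24|29)=+1, (2|29)=-1; (−1)^{1·4·14}·(+1)^4·(-1)^1 = -1.
v=2: v_2(a)=-13, v_2(b)=-33; units ≡ 1, 5 (mod 8); ε·ε+αω+βω = 0·0+-13·1+-33·0 ≡ 1  ⇒  (a,b)_2 = -1.
v=7: a=7^-2·(≡5), b=7^0·(≡2) mod 7; (5|7)=-1, (2|7)=+1; (−1)^{-2·0·3}·(-1)^0·(+1)^-2 = +1.
v=5: a=5^0·(≡1), b=5^-2·(≡1) mod 5; (1|5)=+1, (1|5)=+1; (−1)^{0·-2·2}·(+1)^-2·(+1)^0 = +1.
v=∞: -23374 < 0 and 186 > 0  ⇒  (a,b)_∞ = +1.
v=23: a=23^0·(≡22), b=23^2·(≡8) mod 23; (22|23)=-1, (8|23)=+1; (−1)^{0·2·11}·(-1)^2·(+1)^0 = +1.
v=19: a=19^2·(≡18), b=19^2·(≡8) mod 19; (18|19)=-1, (8|19)=-1; (−1)^{2·2·9}·(-1)^2·(-1)^2 = +1.
|Ram(-23374, 186)| = 4, even; anisotropic at {2, 3, 29, 31}.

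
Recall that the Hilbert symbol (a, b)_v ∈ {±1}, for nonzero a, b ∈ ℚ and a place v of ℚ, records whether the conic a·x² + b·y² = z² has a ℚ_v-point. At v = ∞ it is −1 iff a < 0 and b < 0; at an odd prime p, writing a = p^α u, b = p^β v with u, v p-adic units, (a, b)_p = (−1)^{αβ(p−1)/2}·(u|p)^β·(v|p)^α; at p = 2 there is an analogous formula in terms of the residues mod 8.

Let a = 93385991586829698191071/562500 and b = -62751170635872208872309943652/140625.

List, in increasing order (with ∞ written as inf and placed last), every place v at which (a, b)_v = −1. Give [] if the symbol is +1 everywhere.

(a, b) ≡ (22591, -131537) mod (ℚ^×)²; places V = {2, 3, 5, 7, 13, 19, 23, 29, 41, 43, ∞}.
(a,b)_13: α=2, u≡1; β=2, v≡3 (mod 13); (1|13)=+1, (3|13)=+1; sign (−1)^0·+1^2·+1^2 = +1.
(a,b)_3: α=-2, u≡1; β=-2, v≡1 (mod 3); (1|3)=+1, (1|3)=+1; sign (−1)^0·+1^-2·+1^-2 = +1.
(a,b)_2: α=-2, β=2; u≡7, v≡7 (mod 8); ε(u)ε(v)=1·1, αω(v)=-2·0, βω(u)=2·0; sum ≡ 1  ⇒  -1.
(a,b)_43: α=2, u≡13; β=3, v≡42 (mod 43); (13|43)=+1, (42|43)=-1; sign (−1)^0·+1^3·-1^2 = +1.
(a,b)_19: α=3, u≡7; β=3, v≡14 (mod 19); (7|19)=+1, (14|19)=-1; sign (−1)^1·+1^3·-1^3 = +1.
(a,b)_29: α=3, u≡4; β=4, v≡23 (mod 29); (4|29)=+1, (23|29)=+1; sign (−1)^0·+1^4·+1^3 = +1.
(a,b)_23: α=2, u≡19; β=3, v≡8 (mod 23); (19|23)=-1, (8|23)=+1; sign (−1)^0·-1^3·+1^2 = -1.
(a,b)_∞: sgn(22591)=+, sgn(-131537)=−, so +1.
(a,b)_5: α=-6, u≡1; β=-6, v≡2 (mod 5); (1|5)=+1, (2|5)=-1; sign (−1)^0·+1^-6·-1^-6 = +1.
(a,b)_41: α=3, u≡33; β=4, v≡4 (mod 41); (33|41)=+1, (4|41)=+1; sign (−1)^0·+1^4·+1^3 = +1.
(a,b)_7: α=2, u≡4; β=1, v≡2 (mod 7); (4|7)=+1, (2|7)=+1; sign (−1)^0·+1^1·+1^2 = +1.
(22591, -131537 / ℚ) ramifies at {2, 23}: a division algebra.

[2, 23]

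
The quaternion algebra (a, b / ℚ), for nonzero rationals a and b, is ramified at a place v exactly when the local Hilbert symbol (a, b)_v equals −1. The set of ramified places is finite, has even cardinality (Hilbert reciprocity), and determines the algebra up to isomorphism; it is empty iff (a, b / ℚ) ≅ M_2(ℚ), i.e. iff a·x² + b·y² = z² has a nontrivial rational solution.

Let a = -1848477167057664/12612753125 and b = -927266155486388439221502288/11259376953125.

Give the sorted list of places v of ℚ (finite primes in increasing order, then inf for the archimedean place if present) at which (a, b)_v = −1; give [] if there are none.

[5, 11, 17, inf]

Mod squares: a ≡ -838695, b ≡ -36465. Check v ∈ {∞, 2, 3, 5, 7, 11, 13, 17, 23, 41}.
v=3: a=3^17·(≡2), b=3^27·(≡1) mod 3; (2|3)=-1, (1|3)=+1; (−1)^{17·27·1}·(-1)^27·(+1)^17 = +1.
v=17: a=17^1·(≡16), b=17^3·(≡5) mod 17; (16|17)=+1, (5|17)=-1; (−1)^{1·3·8}·(+1)^3·(-1)^1 = -1.
v=7: a=7^-4·(≡6), b=7^-8·(≡6) mod 7; (6|7)=-1, (6|7)=-1; (−1)^{-4·-8·3}·(-1)^-8·(-1)^-4 = +1.
v=41: a=41^-2·(≡1), b=41^0·(≡4) mod 41; (1|41)=+1, (4|41)=+1; (−1)^{-2·0·20}·(+1)^0·(+1)^-2 = +1.
v=23: a=23^1·(≡4), b=23^2·(≡8) mod 23; (4|23)=+1, (8|23)=+1; (−1)^{1·2·11}·(+1)^2·(+1)^1 = +1.
v=∞: -838695 < 0 and -36465 < 0  ⇒  (a,b)_∞ = -1.
v=2: v_2(a)=8, v_2(b)=4; units ≡ 1, 7 (mod 8); ε·ε+αω+βω = 0·1+8·0+4·0 ≡ 0  ⇒  (a,b)_2 = +1.
v=5: a=5^-5·(≡1), b=5^-9·(≡2) mod 5; (1|5)=+1, (2|5)=-1; (−1)^{-5·-9·2}·(+1)^-9·(-1)^-5 = -1.
v=13: a=13^1·(≡10), b=13^3·(≡9) mod 13; (10|13)=+1, (9|13)=+1; (−1)^{1·3·6}·(+1)^3·(+1)^1 = +1.
v=11: a=11^1·(≡10), b=11^3·(≡8) mod 11; (10|11)=-1, (8|11)=-1; (−1)^{1·3·5}·(-1)^3·(-1)^1 = -1.
Ram(-838695, -36465) = {5, 11, 17, ∞}; no ℚ_5-point on the conic.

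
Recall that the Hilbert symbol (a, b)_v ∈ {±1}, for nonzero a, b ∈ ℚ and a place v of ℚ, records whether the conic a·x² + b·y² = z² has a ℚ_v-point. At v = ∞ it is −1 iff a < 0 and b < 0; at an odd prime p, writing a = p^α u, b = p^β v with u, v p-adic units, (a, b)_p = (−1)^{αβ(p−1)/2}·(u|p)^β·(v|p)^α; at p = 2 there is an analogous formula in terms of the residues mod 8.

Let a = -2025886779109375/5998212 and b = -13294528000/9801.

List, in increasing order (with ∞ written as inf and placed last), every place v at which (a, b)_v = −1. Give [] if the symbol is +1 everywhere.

[13, 17, 19, inf]

Mod squares: a ≡ -119, b ≡ -2470. Check v ∈ {∞, 2, 3, 5, 7, 11, 13, 17, 19, 29}.
v=7: a=7^1·(≡4), b=7^0·(≡2) mod 7; (4|7)=+1, (2|7)=+1; (−1)^{1·0·3}·(+1)^0·(+1)^1 = +1.
v=11: a=11^-2·(≡10), b=11^-2·(≡4) mod 11; (10|11)=-1, (4|11)=+1; (−1)^{-2·-2·5}·(-1)^-2·(+1)^-2 = +1.
v=19: a=19^4·(≡13), b=19^1·(≡15) mod 19; (13|19)=-1, (15|19)=-1; (−1)^{4·1·9}·(-1)^1·(-1)^4 = -1.
v=2: v_2(a)=-2, v_2(b)=9; units ≡ 1, 5 (mod 8); ε·ε+αω+βω = 0·0+-2·1+9·0 ≡ 0  ⇒  (a,b)_2 = +1.
v=13: a=13^2·(≡5), b=13^1·(≡2) mod 13; (5|13)=-1, (2|13)=-1; (−1)^{2·1·6}·(-1)^1·(-1)^2 = -1.
v=17: a=17^-1·(≡7), b=17^0·(≡6) mod 17; (7|17)=-1, (6|17)=-1; (−1)^{-1·0·8}·(-1)^0·(-1)^-1 = -1.
v=3: a=3^-6·(≡1), b=3^-4·(≡2) mod 3; (1|3)=+1, (2|3)=-1; (−1)^{-6·-4·1}·(+1)^-4·(-1)^-6 = +1.
v=∞: -119 < 0 and -2470 < 0  ⇒  (a,b)_∞ = -1.
v=5: a=5^6·(≡1), b=5^3·(≡1) mod 5; (1|5)=+1, (1|5)=+1; (−1)^{6·3·2}·(+1)^3·(+1)^6 = +1.
v=29: a=29^2·(≡27), b=29^2·(≡13) mod 29; (27|29)=-1, (13|29)=+1; (−1)^{2·2·14}·(-1)^2·(+1)^2 = +1.
Ram(-119, -2470) = {13, 17, 19, ∞}; no ℚ_13-point on the conic.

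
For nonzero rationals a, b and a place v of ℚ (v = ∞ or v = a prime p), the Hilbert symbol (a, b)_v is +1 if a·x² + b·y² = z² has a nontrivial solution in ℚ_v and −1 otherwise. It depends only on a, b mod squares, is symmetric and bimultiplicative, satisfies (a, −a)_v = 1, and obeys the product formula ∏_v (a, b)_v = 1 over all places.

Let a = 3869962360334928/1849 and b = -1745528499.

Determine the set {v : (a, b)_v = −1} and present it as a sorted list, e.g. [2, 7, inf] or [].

(a, b) ≡ (12597, -11) mod (ℚ^×)²; places V = {2, 3, 11, 13, 17, 19, 43, ∞}.
(a,b)_3: α=3, u≡2; β=2, v≡1 (mod 3); (2|3)=-1, (1|3)=+1; sign (−1)^0·-1^2·+1^3 = +1.
(a,b)_∞: sgn(12597)=+, sgn(-11)=−, so +1.
(a,b)_43: α=-2, u≡35; β=0, v≡42 (mod 43); (35|43)=+1, (42|43)=-1; sign (−1)^0·+1^0·-1^-2 = +1.
(a,b)_17: α=3, u≡7; β=2, v≡5 (mod 17); (7|17)=-1, (5|17)=-1; sign (−1)^0·-1^2·-1^3 = -1.
(a,b)_13: α=3, u≡7; β=2, v≡7 (mod 13); (7|13)=-1, (7|13)=-1; sign (−1)^0·-1^2·-1^3 = -1.
(a,b)_19: α=3, u≡9; β=2, v≡13 (mod 19); (9|19)=+1, (13|19)=-1; sign (−1)^0·+1^2·-1^3 = -1.
(a,b)_11: α=2, u≡7; β=1, v≡7 (mod 11); (7|11)=-1, (7|11)=-1; sign (−1)^0·-1^1·-1^2 = -1.
(a,b)_2: α=4, β=0; u≡5, v≡5 (mod 8); ε(u)ε(v)=0·0, αω(v)=4·1, βω(u)=0·1; sum ≡ 0  ⇒  +1.
(12597, -11 / ℚ) ramifies at {11, 13, 17, 19}: a division algebra.

[11, 13, 17, 19]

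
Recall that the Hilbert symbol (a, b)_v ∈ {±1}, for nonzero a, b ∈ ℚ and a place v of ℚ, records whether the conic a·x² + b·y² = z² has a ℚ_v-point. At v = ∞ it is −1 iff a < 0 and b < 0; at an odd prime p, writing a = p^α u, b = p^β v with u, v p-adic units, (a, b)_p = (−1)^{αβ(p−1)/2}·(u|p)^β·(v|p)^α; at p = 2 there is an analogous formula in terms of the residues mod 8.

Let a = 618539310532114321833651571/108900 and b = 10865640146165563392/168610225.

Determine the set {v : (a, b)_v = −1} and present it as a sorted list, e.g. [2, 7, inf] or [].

(a, b) ≡ (29971, 43) mod (ℚ^×)²; places V = {2, 3, 5, 7, 11, 13, 17, 23, 31, 41, 43, 53, ∞}.
(a,b)_∞: sgn(29971)=+, sgn(43)=+, so +1.
(a,b)_43: α=3, u≡36; β=1, v≡24 (mod 43); (36|43)=+1, (24|43)=+1; sign (−1)^1·+1^1·+1^3 = -1.
(a,b)_17: α=5, u≡7; β=2, v≡13 (mod 17); (7|17)=-1, (13|17)=+1; sign (−1)^0·-1^2·+1^5 = +1.
(a,b)_13: α=2, u≡11; β=0, v≡9 (mod 13); (11|13)=-1, (9|13)=+1; sign (−1)^0·-1^0·+1^2 = +1.
(a,b)_31: α=0, u≡16; β=2, v≡13 (mod 31); (16|31)=+1, (13|31)=-1; sign (−1)^0·+1^2·-1^0 = +1.
(a,b)_11: α=-2, u≡2; β=0, v≡6 (mod 11); (2|11)=-1, (6|11)=-1; sign (−1)^0·-1^0·-1^-2 = +1.
(a,b)_7: α=0, u≡4; β=-4, v≡4 (mod 7); (4|7)=+1, (4|7)=+1; sign (−1)^0·+1^-4·+1^0 = +1.
(a,b)_3: α=-2, u≡1; β=8, v≡1 (mod 3); (1|3)=+1, (1|3)=+1; sign (−1)^0·+1^8·+1^-2 = +1.
(a,b)_41: α=5, u≡15; β=0, v≡20 (mod 41); (15|41)=-1, (20|41)=+1; sign (−1)^0·-1^0·+1^5 = +1.
(a,b)_5: α=-2, u≡1; β=-2, v≡3 (mod 5); (1|5)=+1, (3|5)=-1; sign (−1)^0·+1^-2·-1^-2 = +1.
(a,b)_23: α=4, u≡3; β=2, v≡21 (mod 23); (3|23)=+1, (21|23)=-1; sign (−1)^0·+1^2·-1^4 = +1.
(a,b)_2: α=-2, β=18; u≡3, v≡3 (mod 8); ε(u)ε(v)=1·1, αω(v)=-2·1, βω(u)=18·1; sum ≡ 1  ⇒  -1.
(a,b)_53: α=0, u≡23; β=-2, v≡9 (mod 53); (23|53)=-1, (9|53)=+1; sign (−1)^0·-1^-2·+1^0 = +1.
|Ram(29971, 43)| = 2, even; anisotropic at {2, 43}.

[2, 43]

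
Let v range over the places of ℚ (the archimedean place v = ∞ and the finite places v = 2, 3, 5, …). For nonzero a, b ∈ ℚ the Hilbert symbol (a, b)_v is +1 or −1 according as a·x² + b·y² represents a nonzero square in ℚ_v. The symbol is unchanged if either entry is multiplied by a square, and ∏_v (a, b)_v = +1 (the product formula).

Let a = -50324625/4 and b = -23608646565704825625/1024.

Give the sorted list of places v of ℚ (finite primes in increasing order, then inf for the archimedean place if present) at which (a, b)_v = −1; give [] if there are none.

[2, 7, 19, 23, 37, inf]

Mod squares: a ≡ -223665, b ≡ -156009. Check v ∈ {∞, 2, 3, 5, 7, 11, 13, 17, 19, 23, 31, 37}.
v=3: a=3^3·(≡1), b=3^3·(≡2) mod 3; (1|3)=+1, (2|3)=-1; (−1)^{3·3·1}·(+1)^3·(-1)^3 = +1.
v=19: a=19^0·(≡12), b=19^1·(≡16) mod 19; (12|19)=-1, (16|19)=+1; (−1)^{0·1·9}·(-1)^1·(+1)^0 = -1.
v=13: a=13^1·(≡7), b=13^2·(≡10) mod 13; (7|13)=-1, (10|13)=+1; (−1)^{1·2·6}·(-1)^2·(+1)^1 = +1.
v=37: a=37^1·(≡8), b=37^2·(≡17) mod 37; (8|37)=-1, (17|37)=-1; (−1)^{1·2·18}·(-1)^2·(-1)^1 = -1.
v=5: a=5^3·(≡2), b=5^4·(≡1) mod 5; (2|5)=-1, (1|5)=+1; (−1)^{3·4·2}·(-1)^4·(+1)^3 = +1.
v=31: a=31^1·(≡16), b=31^2·(≡8) mod 31; (16|31)=+1, (8|31)=+1; (−1)^{1·2·15}·(+1)^2·(+1)^1 = +1.
v=7: a=7^0·(≡5), b=7^1·(≡4) mod 7; (5|7)=-1, (4|7)=+1; (−1)^{0·1·3}·(-1)^1·(+1)^0 = -1.
v=17: a=17^0·(≡4), b=17^1·(≡5) mod 17; (4|17)=+1, (5|17)=-1; (−1)^{0·1·8}·(+1)^1·(-1)^0 = +1.
v=23: a=23^0·(≡22), b=23^1·(≡16) mod 23; (22|23)=-1, (16|23)=+1; (−1)^{0·1·11}·(-1)^1·(+1)^0 = -1.
v=11: a=11^0·(≡3), b=11^2·(≡4) mod 11; (3|11)=+1, (4|11)=+1; (−1)^{0·2·5}·(+1)^2·(+1)^0 = +1.
v=∞: -223665 < 0 and -156009 < 0  ⇒  (a,b)_∞ = -1.
v=2: v_2(a)=-2, v_2(b)=-10; units ≡ 7, 7 (mod 8); ε·ε+αω+βω = 1·1+-2·0+-10·0 ≡ 1  ⇒  (a,b)_2 = -1.
(-223665, -156009 / ℚ) ramifies at {2, 7, 19, 23, 37, ∞}: a division algebra.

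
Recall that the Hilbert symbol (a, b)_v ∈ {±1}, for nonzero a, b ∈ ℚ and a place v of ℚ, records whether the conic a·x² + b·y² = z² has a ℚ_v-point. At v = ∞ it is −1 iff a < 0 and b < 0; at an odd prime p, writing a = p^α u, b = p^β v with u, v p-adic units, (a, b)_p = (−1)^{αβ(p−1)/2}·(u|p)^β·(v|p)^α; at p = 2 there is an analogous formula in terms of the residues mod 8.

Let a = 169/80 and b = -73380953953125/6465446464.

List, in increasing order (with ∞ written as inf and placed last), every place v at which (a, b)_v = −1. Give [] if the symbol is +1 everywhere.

(a, b) ≡ (5, -357) mod (ℚ^×)²; places V = {2, 3, 5, 7, 13, 17, 19, 23, 31, ∞}.
(a,b)_5: α=-1, u≡4; β=6, v≡3 (mod 5); (4|5)=+1, (3|5)=-1; sign (−1)^0·+1^6·-1^-1 = -1.
(a,b)_∞: sgn(5)=+, sgn(-357)=−, so +1.
(a,b)_2: α=-4, β=-6; u≡5, v≡3 (mod 8); ε(u)ε(v)=0·1, αω(v)=-4·1, βω(u)=-6·1; sum ≡ 0  ⇒  +1.
(a,b)_17: α=0, u≡7; β=1, v≡13 (mod 17); (7|17)=-1, (13|17)=+1; sign (−1)^0·-1^1·+1^0 = -1.
(a,b)_19: α=0, u≡9; β=-2, v≡6 (mod 19); (9|19)=+1, (6|19)=+1; sign (−1)^0·+1^-2·+1^0 = +1.
(a,b)_13: α=2, u≡7; β=2, v≡11 (mod 13); (7|13)=-1, (11|13)=-1; sign (−1)^0·-1^2·-1^2 = +1.
(a,b)_23: α=0, u≡7; β=-4, v≡22 (mod 23); (7|23)=-1, (22|23)=-1; sign (−1)^0·-1^-4·-1^0 = +1.
(a,b)_31: α=0, u≡18; β=2, v≡23 (mod 31); (18|31)=+1, (23|31)=-1; sign (−1)^0·+1^2·-1^0 = +1.
(a,b)_7: α=0, u≡5; β=1, v≡5 (mod 7); (5|7)=-1, (5|7)=-1; sign (−1)^0·-1^1·-1^0 = -1.
(a,b)_3: α=0, u≡2; β=5, v≡1 (mod 3); (2|3)=-1, (1|3)=+1; sign (−1)^0·-1^5·+1^0 = -1.
|Ram(5, -357)| = 4, even; anisotropic at {3, 5, 7, 17}.

[3, 5, 7, 17]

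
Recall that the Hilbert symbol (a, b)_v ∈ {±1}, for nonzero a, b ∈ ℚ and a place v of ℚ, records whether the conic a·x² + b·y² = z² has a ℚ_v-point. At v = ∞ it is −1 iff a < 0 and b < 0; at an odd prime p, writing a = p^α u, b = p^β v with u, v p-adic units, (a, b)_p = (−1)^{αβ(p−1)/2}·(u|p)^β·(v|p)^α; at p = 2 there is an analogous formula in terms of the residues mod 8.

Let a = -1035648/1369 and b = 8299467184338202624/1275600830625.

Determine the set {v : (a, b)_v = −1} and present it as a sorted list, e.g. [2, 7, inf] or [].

[29, 31]

(a, b) ≡ (-1798, 31) mod (ℚ^×)²; places V = {2, 3, 5, 11, 17, 23, 29, 31, 37, ∞}.
(a,b)_∞: sgn(-1798)=−, sgn(31)=+, so +1.
(a,b)_23: α=0, u≡15; β=4, v≡12 (mod 23); (15|23)=-1, (12|23)=+1; sign (−1)^0·-1^4·+1^0 = +1.
(a,b)_11: α=0, u≡7; β=-2, v≡4 (mod 11); (7|11)=-1, (4|11)=+1; sign (−1)^0·-1^-2·+1^0 = +1.
(a,b)_29: α=1, u≡22; β=2, v≡3 (mod 29); (22|29)=+1, (3|29)=-1; sign (−1)^0·+1^2·-1^1 = -1.
(a,b)_31: α=1, u≡2; β=3, v≡5 (mod 31); (2|31)=+1, (5|31)=+1; sign (−1)^1·+1^3·+1^1 = -1.
(a,b)_3: α=2, u≡2; β=-2, v≡1 (mod 3); (2|3)=-1, (1|3)=+1; sign (−1)^0·-1^-2·+1^2 = +1.
(a,b)_17: α=0, u≡1; β=2, v≡3 (mod 17); (1|17)=+1, (3|17)=-1; sign (−1)^0·+1^2·-1^0 = +1.
(a,b)_2: α=7, β=12; u≡5, v≡7 (mod 8); ε(u)ε(v)=0·1, αω(v)=7·0, βω(u)=12·1; sum ≡ 0  ⇒  +1.
(a,b)_5: α=0, u≡3; β=-4, v≡1 (mod 5); (3|5)=-1, (1|5)=+1; sign (−1)^0·-1^-4·+1^0 = +1.
(a,b)_37: α=-2, u≡19; β=-4, v≡5 (mod 37); (19|37)=-1, (5|37)=-1; sign (−1)^0·-1^-4·-1^-2 = +1.
Ram(-1798, 31) = {29, 31}; no ℚ_29-point on the conic.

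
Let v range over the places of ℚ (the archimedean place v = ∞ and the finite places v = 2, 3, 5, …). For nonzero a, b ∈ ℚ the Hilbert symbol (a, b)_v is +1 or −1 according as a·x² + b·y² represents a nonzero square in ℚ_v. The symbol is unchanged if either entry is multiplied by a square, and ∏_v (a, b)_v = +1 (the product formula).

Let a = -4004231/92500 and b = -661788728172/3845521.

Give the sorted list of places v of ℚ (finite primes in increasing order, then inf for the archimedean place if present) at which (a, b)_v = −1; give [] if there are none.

[13, 17, 19, 37, 41, inf]

(a, b) ≡ (-3023603, -208403) mod (ℚ^×)²; places V = {2, 3, 5, 7, 11, 13, 17, 19, 23, 37, 41, 53, ∞}.
(a,b)_∞: sgn(-3023603)=−, sgn(-208403)=−, so -1.
(a,b)_37: α=-1, u≡8; β=-2, v≡6 (mod 37); (8|37)=-1, (6|37)=-1; sign (−1)^0·-1^-2·-1^-1 = -1.
(a,b)_11: α=1, u≡2; β=2, v≡3 (mod 11); (2|11)=-1, (3|11)=+1; sign (−1)^0·-1^2·+1^1 = +1.
(a,b)_2: α=-2, β=2; u≡5, v≡5 (mod 8); ε(u)ε(v)=0·0, αω(v)=-2·1, βω(u)=2·1; sum ≡ 0  ⇒  +1.
(a,b)_7: α=2, u≡3; β=0, v≡2 (mod 7); (3|7)=-1, (2|7)=+1; sign (−1)^0·-1^0·+1^2 = +1.
(a,b)_53: α=0, u≡37; β=-2, v≡52 (mod 53); (37|53)=+1, (52|53)=+1; sign (−1)^0·+1^-2·+1^0 = +1.
(a,b)_17: α=1, u≡3; β=1, v≡8 (mod 17); (3|17)=-1, (8|17)=+1; sign (−1)^0·-1^1·+1^1 = -1.
(a,b)_41: α=0, u≡29; β=1, v≡40 (mod 41); (29|41)=-1, (40|41)=+1; sign (−1)^0·-1^1·+1^0 = -1.
(a,b)_5: α=-4, u≡3; β=0, v≡3 (mod 5); (3|5)=-1, (3|5)=-1; sign (−1)^0·-1^0·-1^-4 = +1.
(a,b)_19: α=1, u≡7; β=0, v≡8 (mod 19); (7|19)=+1, (8|19)=-1; sign (−1)^0·+1^0·-1^1 = -1.
(a,b)_23: α=1, u≡17; β=1, v≡4 (mod 23); (17|23)=-1, (4|23)=+1; sign (−1)^1·-1^1·+1^1 = +1.
(a,b)_13: α=0, u≡11; β=1, v≡6 (mod 13); (11|13)=-1, (6|13)=-1; sign (−1)^0·-1^1·-1^0 = -1.
(a,b)_3: α=0, u≡1; β=8, v≡1 (mod 3); (1|3)=+1, (1|3)=+1; sign (−1)^0·+1^8·+1^0 = +1.
(-3023603, -208403 / ℚ) ramifies at {13, 17, 19, 37, 41, ∞}: a division algebra.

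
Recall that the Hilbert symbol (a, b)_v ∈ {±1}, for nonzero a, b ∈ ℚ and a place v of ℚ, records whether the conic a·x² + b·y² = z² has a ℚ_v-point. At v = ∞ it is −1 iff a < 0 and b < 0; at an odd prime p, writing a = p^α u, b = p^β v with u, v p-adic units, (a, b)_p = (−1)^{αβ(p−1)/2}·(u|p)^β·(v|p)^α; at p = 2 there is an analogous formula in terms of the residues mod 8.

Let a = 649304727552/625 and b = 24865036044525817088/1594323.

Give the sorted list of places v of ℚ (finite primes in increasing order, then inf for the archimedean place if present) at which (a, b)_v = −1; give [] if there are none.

[2, 3]

Mod squares: a ≡ 62, b ≡ 1599. Check v ∈ {∞, 2, 3, 5, 13, 19, 31, 41, 43}.
v=13: a=13^2·(≡9), b=13^3·(≡8) mod 13; (9|13)=+1, (8|13)=-1; (−1)^{2·3·6}·(+1)^3·(-1)^2 = +1.
v=19: a=19^0·(≡9), b=19^2·(≡18) mod 19; (9|19)=+1, (18|19)=-1; (−1)^{0·2·9}·(+1)^2·(-1)^0 = +1.
v=3: a=3^2·(≡2), b=3^-13·(≡2) mod 3; (2|3)=-1, (2|3)=-1; (−1)^{2·-13·1}·(-1)^-13·(-1)^2 = -1.
v=5: a=5^-4·(≡2), b=5^0·(≡1) mod 5; (2|5)=-1, (1|5)=+1; (−1)^{-4·0·2}·(-1)^0·(+1)^-4 = +1.
v=41: a=41^2·(≡32), b=41^3·(≡37) mod 41; (32|41)=+1, (37|41)=+1; (−1)^{2·3·20}·(+1)^3·(+1)^2 = +1.
v=31: a=31^1·(≡10), b=31^2·(≡1) mod 31; (10|31)=+1, (1|31)=+1; (−1)^{1·2·15}·(+1)^2·(+1)^1 = +1.
v=∞: 62 > 0 and 1599 > 0  ⇒  (a,b)_∞ = +1.
v=43: a=43^0·(≡2), b=43^2·(≡27) mod 43; (2|43)=-1, (27|43)=-1; (−1)^{0·2·21}·(-1)^2·(-1)^0 = +1.
v=2: v_2(a)=13, v_2(b)=8; units ≡ 7, 7 (mod 8); ε·ε+αω+βω = 1·1+13·0+8·0 ≡ 1  ⇒  (a,b)_2 = -1.
|Ram(62, 1599)| = 2, even; anisotropic at {2, 3}.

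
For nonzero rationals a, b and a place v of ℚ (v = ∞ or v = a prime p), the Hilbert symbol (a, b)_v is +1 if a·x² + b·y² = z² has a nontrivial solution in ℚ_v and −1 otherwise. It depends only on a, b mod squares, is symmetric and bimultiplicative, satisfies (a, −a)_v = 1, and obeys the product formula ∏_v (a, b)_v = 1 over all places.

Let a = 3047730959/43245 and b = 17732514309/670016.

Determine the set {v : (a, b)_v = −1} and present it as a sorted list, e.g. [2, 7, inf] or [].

Mod squares: a ≡ 37555, b ≡ 2001. Check v ∈ {∞, 2, 3, 5, 7, 13, 17, 19, 23, 29, 31, 37, 41}.
v=17: a=17^0·(≡13), b=17^2·(≡11) mod 17; (13|17)=+1, (11|17)=-1; (−1)^{0·2·8}·(+1)^2·(-1)^0 = +1.
v=29: a=29^1·(≡19), b=29^-1·(≡14) mod 29; (19|29)=-1, (14|29)=-1; (−1)^{1·-1·14}·(-1)^-1·(-1)^1 = +1.
v=∞: 37555 > 0 and 2001 > 0  ⇒  (a,b)_∞ = +1.
v=5: a=5^-1·(≡1), b=5^0·(≡4) mod 5; (1|5)=+1, (4|5)=+1; (−1)^{-1·0·2}·(+1)^0·(+1)^-1 = +1.
v=41: a=41^0·(≡31), b=41^2·(≡10) mod 41; (31|41)=+1, (10|41)=+1; (−1)^{0·2·20}·(+1)^2·(+1)^0 = +1.
v=31: a=31^-2·(≡2), b=31^0·(≡11) mod 31; (2|31)=+1, (11|31)=-1; (−1)^{-2·0·15}·(+1)^0·(-1)^-2 = +1.
v=3: a=3^-2·(≡1), b=3^1·(≡1) mod 3; (1|3)=+1, (1|3)=+1; (−1)^{-2·1·1}·(+1)^1·(+1)^-2 = +1.
v=23: a=23^0·(≡17), b=23^3·(≡3) mod 23; (17|23)=-1, (3|23)=+1; (−1)^{0·3·11}·(-1)^3·(+1)^0 = -1.
v=19: a=19^0·(≡11), b=19^-2·(≡7) mod 19; (11|19)=+1, (7|19)=+1; (−1)^{0·-2·9}·(+1)^-2·(+1)^0 = +1.
v=2: v_2(a)=0, v_2(b)=-6; units ≡ 3, 1 (mod 8); ε·ε+αω+βω = 1·0+0·0+-6·1 ≡ 0  ⇒  (a,b)_2 = +1.
v=37: a=37^1·(≡4), b=37^0·(≡12) mod 37; (4|37)=+1, (12|37)=+1; (−1)^{1·0·18}·(+1)^0·(+1)^1 = +1.
v=7: a=7^5·(≡5), b=7^0·(≡5) mod 7; (5|7)=-1, (5|7)=-1; (−1)^{5·0·3}·(-1)^0·(-1)^5 = -1.
v=13: a=13^2·(≡11), b=13^0·(≡9) mod 13; (11|13)=-1, (9|13)=+1; (−1)^{2·0·6}·(-1)^0·(+1)^2 = +1.
(37555, 2001 / ℚ) ramifies at {7, 23}: a division algebra.

[7, 23]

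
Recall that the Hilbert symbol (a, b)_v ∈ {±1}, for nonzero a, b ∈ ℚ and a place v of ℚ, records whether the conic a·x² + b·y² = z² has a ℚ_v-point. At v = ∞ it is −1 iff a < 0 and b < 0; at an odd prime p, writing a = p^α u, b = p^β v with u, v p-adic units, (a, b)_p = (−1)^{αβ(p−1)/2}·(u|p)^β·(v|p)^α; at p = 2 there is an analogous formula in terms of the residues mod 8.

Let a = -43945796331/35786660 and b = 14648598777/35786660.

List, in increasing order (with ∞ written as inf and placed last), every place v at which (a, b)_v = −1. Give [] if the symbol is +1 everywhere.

[5, 19]

(a, b) ≡ (-1235, 3705) mod (ℚ^×)²; places V = {2, 3, 5, 7, 13, 17, 19, 23, 41, 53, ∞}.
(a,b)_53: α=-2, u≡49; β=-2, v≡19 (mod 53); (49|53)=+1, (19|53)=-1; sign (−1)^0·+1^-2·-1^-2 = +1.
(a,b)_∞: sgn(-1235)=−, sgn(3705)=+, so +1.
(a,b)_2: α=-2, β=-2; u≡5, v≡1 (mod 8); ε(u)ε(v)=0·0, αω(v)=-2·0, βω(u)=-2·1; sum ≡ 0  ⇒  +1.
(a,b)_7: α=-2, u≡2; β=-2, v≡4 (mod 7); (2|7)=+1, (4|7)=+1; sign (−1)^0·+1^-2·+1^-2 = +1.
(a,b)_23: α=2, u≡5; β=2, v≡6 (mod 23); (5|23)=-1, (6|23)=+1; sign (−1)^0·-1^2·+1^2 = +1.
(a,b)_17: α=2, u≡5; β=2, v≡4 (mod 17); (5|17)=-1, (4|17)=+1; sign (−1)^0·-1^2·+1^2 = +1.
(a,b)_41: α=2, u≡1; β=2, v≡27 (mod 41); (1|41)=+1, (27|41)=-1; sign (−1)^0·+1^2·-1^2 = +1.
(a,b)_3: α=2, u≡1; β=1, v≡2 (mod 3); (1|3)=+1, (2|3)=-1; sign (−1)^0·+1^1·-1^2 = +1.
(a,b)_13: α=-1, u≡1; β=-1, v≡4 (mod 13); (1|13)=+1, (4|13)=+1; sign (−1)^0·+1^-1·+1^-1 = +1.
(a,b)_19: α=1, u≡17; β=1, v≡7 (mod 19); (17|19)=+1, (7|19)=+1; sign (−1)^1·+1^1·+1^1 = -1.
(a,b)_5: α=-1, u≡2; β=-1, v≡1 (mod 5); (2|5)=-1, (1|5)=+1; sign (−1)^0·-1^-1·+1^-1 = -1.
(-1235, 3705 / ℚ) ramifies at {5, 19}: a division algebra.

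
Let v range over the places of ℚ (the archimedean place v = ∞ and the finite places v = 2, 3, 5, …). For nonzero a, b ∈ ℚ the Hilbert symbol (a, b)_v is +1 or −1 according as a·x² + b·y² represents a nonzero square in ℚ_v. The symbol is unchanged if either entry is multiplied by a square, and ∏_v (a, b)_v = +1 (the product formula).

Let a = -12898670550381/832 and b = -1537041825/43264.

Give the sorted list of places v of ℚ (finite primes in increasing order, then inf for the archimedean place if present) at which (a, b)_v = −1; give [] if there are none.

[2, 7, 13, 17, 43, inf]

Mod squares: a ≡ -3913, b ≡ -697. Check v ∈ {∞, 2, 3, 5, 7, 11, 13, 17, 41, 43}.
v=41: a=41^2·(≡40), b=41^1·(≡11) mod 41; (40|41)=+1, (11|41)=-1; (−1)^{2·1·20}·(+1)^1·(-1)^2 = +1.
v=17: a=17^2·(≡11), b=17^1·(≡14) mod 17; (11|17)=-1, (14|17)=-1; (−1)^{2·1·8}·(-1)^1·(-1)^2 = -1.
v=5: a=5^0·(≡2), b=5^2·(≡3) mod 5; (2|5)=-1, (3|5)=-1; (−1)^{0·2·2}·(-1)^2·(-1)^0 = +1.
v=3: a=3^6·(≡2), b=3^6·(≡2) mod 3; (2|3)=-1, (2|3)=-1; (−1)^{6·6·1}·(-1)^6·(-1)^6 = +1.
v=13: a=13^-1·(≡5), b=13^-2·(≡5) mod 13; (5|13)=-1, (5|13)=-1; (−1)^{-1·-2·6}·(-1)^-2·(-1)^-1 = -1.
v=2: v_2(a)=-6, v_2(b)=-8; units ≡ 7, 7 (mod 8); ε·ε+αω+βω = 1·1+-6·0+-8·0 ≡ 1  ⇒  (a,b)_2 = -1.
v=∞: -3913 < 0 and -697 < 0  ⇒  (a,b)_∞ = -1.
v=43: a=43^1·(≡23), b=43^0·(≡2) mod 43; (23|43)=+1, (2|43)=-1; (−1)^{1·0·21}·(+1)^0·(-1)^1 = -1.
v=7: a=7^1·(≡4), b=7^0·(≡6) mod 7; (4|7)=+1, (6|7)=-1; (−1)^{1·0·3}·(+1)^0·(-1)^1 = -1.
v=11: a=11^2·(≡4), b=11^2·(≡8) mod 11; (4|11)=+1, (8|11)=-1; (−1)^{2·2·5}·(+1)^2·(-1)^2 = +1.
Ram(-3913, -697) = {2, 7, 13, 17, 43, ∞}; no ℚ_2-point on the conic.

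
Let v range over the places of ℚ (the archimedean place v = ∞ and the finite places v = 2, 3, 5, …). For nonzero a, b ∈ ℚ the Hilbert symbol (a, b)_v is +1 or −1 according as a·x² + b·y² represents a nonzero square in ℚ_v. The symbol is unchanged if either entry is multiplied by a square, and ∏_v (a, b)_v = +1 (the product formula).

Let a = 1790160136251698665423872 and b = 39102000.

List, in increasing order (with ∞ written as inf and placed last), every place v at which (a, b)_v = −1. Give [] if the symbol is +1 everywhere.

[3, 5, 7, 17]

(a, b) ≡ (10791753, 1995) mod (ℚ^×)²; places V = {2, 3, 5, 7, 17, 19, 31, 37, 43, ∞}.
(a,b)_3: α=5, u≡2; β=1, v≡2 (mod 3); (2|3)=-1, (2|3)=-1; sign (−1)^1·-1^1·-1^5 = -1.
(a,b)_∞: sgn(10791753)=+, sgn(1995)=+, so +1.
(a,b)_7: α=9, u≡6; β=3, v≡5 (mod 7); (6|7)=-1, (5|7)=-1; sign (−1)^1·-1^3·-1^9 = -1.
(a,b)_17: α=1, u≡10; β=0, v≡11 (mod 17); (10|17)=-1, (11|17)=-1; sign (−1)^0·-1^0·-1^1 = -1.
(a,b)_37: α=1, u≡31; β=0, v≡30 (mod 37); (31|37)=-1, (30|37)=+1; sign (−1)^0·-1^0·+1^1 = +1.
(a,b)_2: α=10, β=4; u≡1, v≡3 (mod 8); ε(u)ε(v)=0·1, αω(v)=10·1, βω(u)=4·0; sum ≡ 0  ⇒  +1.
(a,b)_31: α=2, u≡5; β=0, v≡26 (mod 31); (5|31)=+1, (26|31)=-1; sign (−1)^0·+1^0·-1^2 = +1.
(a,b)_43: α=1, u≡38; β=0, v≡36 (mod 43); (38|43)=+1, (36|43)=+1; sign (−1)^0·+1^0·+1^1 = +1.
(a,b)_5: α=0, u≡2; β=3, v≡1 (mod 5); (2|5)=-1, (1|5)=+1; sign (−1)^0·-1^3·+1^0 = -1.
(a,b)_19: α=3, u≡6; β=1, v≡15 (mod 19); (6|19)=+1, (15|19)=-1; sign (−1)^1·+1^1·-1^3 = +1.
|Ram(10791753, 1995)| = 4, even; anisotropic at {3, 5, 7, 17}.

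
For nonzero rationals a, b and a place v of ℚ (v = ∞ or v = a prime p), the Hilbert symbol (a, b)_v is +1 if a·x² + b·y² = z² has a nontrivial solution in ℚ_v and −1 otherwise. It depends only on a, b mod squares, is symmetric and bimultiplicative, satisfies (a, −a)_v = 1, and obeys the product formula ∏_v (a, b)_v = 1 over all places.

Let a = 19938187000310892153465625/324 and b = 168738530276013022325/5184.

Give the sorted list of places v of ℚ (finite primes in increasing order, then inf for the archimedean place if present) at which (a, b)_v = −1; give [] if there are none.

Mod squares: a ≡ 293506558345, b ≡ 3026933. Check v ∈ {∞, 2, 3, 5, 7, 11, 13, 17, 29, 31, 37, 41, 43}.
v=2: v_2(a)=-2, v_2(b)=-6; units ≡ 1, 5 (mod 8); ε·ε+αω+βω = 0·0+-2·1+-6·0 ≡ 0  ⇒  (a,b)_2 = +1.
v=5: a=5^5·(≡1), b=5^2·(≡2) mod 5; (1|5)=+1, (2|5)=-1; (−1)^{5·2·2}·(+1)^2·(-1)^5 = -1.
v=3: a=3^-4·(≡1), b=3^-4·(≡2) mod 3; (1|3)=+1, (2|3)=-1; (−1)^{-4·-4·1}·(+1)^-4·(-1)^-4 = +1.
v=11: a=11^3·(≡2), b=11^4·(≡8) mod 11; (2|11)=-1, (8|11)=-1; (−1)^{3·4·5}·(-1)^4·(-1)^3 = -1.
v=29: a=29^1·(≡26), b=29^1·(≡23) mod 29; (26|29)=-1, (23|29)=+1; (−1)^{1·1·14}·(-1)^1·(+1)^1 = -1.
v=∞: 293506558345 > 0 and 3026933 > 0  ⇒  (a,b)_∞ = +1.
v=13: a=13^1·(≡9), b=13^1·(≡7) mod 13; (9|13)=+1, (7|13)=-1; (−1)^{1·1·6}·(+1)^1·(-1)^1 = -1.
v=31: a=31^1·(≡27), b=31^1·(≡21) mod 31; (27|31)=-1, (21|31)=-1; (−1)^{1·1·15}·(-1)^1·(-1)^1 = -1.
v=7: a=7^1·(≡4), b=7^3·(≡4) mod 7; (4|7)=+1, (4|7)=+1; (−1)^{1·3·3}·(+1)^3·(+1)^1 = -1.
v=41: a=41^3·(≡10), b=41^2·(≡12) mod 41; (10|41)=+1, (12|41)=-1; (−1)^{3·2·20}·(+1)^2·(-1)^3 = -1.
v=17: a=17^2·(≡7), b=17^0·(≡13) mod 17; (7|17)=-1, (13|17)=+1; (−1)^{2·0·8}·(-1)^0·(+1)^2 = +1.
v=43: a=43^3·(≡40), b=43^2·(≡5) mod 43; (40|43)=+1, (5|43)=-1; (−1)^{3·2·21}·(+1)^2·(-1)^3 = -1.
v=37: a=37^1·(≡29), b=37^1·(≡19) mod 37; (29|37)=-1, (19|37)=-1; (−1)^{1·1·18}·(-1)^1·(-1)^1 = +1.
(293506558345, 3026933 / ℚ) ramifies at {5, 7, 11, 13, 29, 31, 41, 43}: a division algebra.

[5, 7, 11, 13, 29, 31, 41, 43]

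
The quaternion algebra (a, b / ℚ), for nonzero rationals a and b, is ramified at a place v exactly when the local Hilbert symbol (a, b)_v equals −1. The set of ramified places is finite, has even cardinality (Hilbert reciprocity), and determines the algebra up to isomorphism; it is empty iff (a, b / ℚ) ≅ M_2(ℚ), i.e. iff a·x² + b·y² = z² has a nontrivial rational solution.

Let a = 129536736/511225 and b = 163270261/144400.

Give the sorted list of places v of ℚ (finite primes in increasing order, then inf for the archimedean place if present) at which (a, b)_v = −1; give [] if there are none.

Mod squares: a ≡ 28014, b ≡ 4669. Check v ∈ {∞, 2, 3, 5, 7, 11, 13, 17, 19, 23, 29}.
v=7: a=7^1·(≡6), b=7^1·(≡2) mod 7; (6|7)=-1, (2|7)=+1; (−1)^{1·1·3}·(-1)^1·(+1)^1 = +1.
v=2: v_2(a)=5, v_2(b)=-4; units ≡ 7, 5 (mod 8); ε·ε+αω+βω = 1·0+5·1+-4·0 ≡ 1  ⇒  (a,b)_2 = -1.
v=23: a=23^1·(≡17), b=23^1·(≡17) mod 23; (17|23)=-1, (17|23)=-1; (−1)^{1·1·11}·(-1)^1·(-1)^1 = -1.
v=29: a=29^1·(≡9), b=29^1·(≡4) mod 29; (9|29)=+1, (4|29)=+1; (−1)^{1·1·14}·(+1)^1·(+1)^1 = +1.
v=3: a=3^1·(≡2), b=3^0·(≡1) mod 3; (2|3)=-1, (1|3)=+1; (−1)^{1·0·1}·(-1)^0·(+1)^1 = +1.
v=13: a=13^-2·(≡12), b=13^0·(≡7) mod 13; (12|13)=+1, (7|13)=-1; (−1)^{-2·0·6}·(+1)^0·(-1)^-2 = +1.
v=∞: 28014 > 0 and 4669 > 0  ⇒  (a,b)_∞ = +1.
v=11: a=11^-2·(≡10), b=11^2·(≡5) mod 11; (10|11)=-1, (5|11)=+1; (−1)^{-2·2·5}·(-1)^2·(+1)^-2 = +1.
v=17: a=17^2·(≡2), b=17^2·(≡11) mod 17; (2|17)=+1, (11|17)=-1; (−1)^{2·2·8}·(+1)^2·(-1)^2 = +1.
v=5: a=5^-2·(≡4), b=5^-2·(≡1) mod 5; (4|5)=+1, (1|5)=+1; (−1)^{-2·-2·2}·(+1)^-2·(+1)^-2 = +1.
v=19: a=19^0·(≡12), b=19^-2·(≡12) mod 19; (12|19)=-1, (12|19)=-1; (−1)^{0·-2·9}·(-1)^-2·(-1)^0 = +1.
(28014, 4669 / ℚ) ramifies at {2, 23}: a division algebra.

[2, 23]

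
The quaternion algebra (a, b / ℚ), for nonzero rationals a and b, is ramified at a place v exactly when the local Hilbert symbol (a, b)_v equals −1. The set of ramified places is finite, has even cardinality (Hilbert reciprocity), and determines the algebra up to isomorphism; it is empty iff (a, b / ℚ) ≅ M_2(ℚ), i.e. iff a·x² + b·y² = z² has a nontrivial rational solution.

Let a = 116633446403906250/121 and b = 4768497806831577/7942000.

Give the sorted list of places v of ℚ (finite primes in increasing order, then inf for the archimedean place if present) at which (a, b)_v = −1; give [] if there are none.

Mod squares: a ≡ 26, b ≡ 15015. Check v ∈ {∞, 2, 3, 5, 7, 11, 13, 19}.
v=19: a=19^0·(≡17), b=19^-2·(≡16) mod 19; (17|19)=+1, (16|19)=+1; (−1)^{0·-2·9}·(+1)^-2·(+1)^0 = +1.
v=7: a=7^4·(≡6), b=7^5·(≡3) mod 7; (6|7)=-1, (3|7)=-1; (−1)^{4·5·3}·(-1)^5·(-1)^4 = -1.
v=∞: 26 > 0 and 15015 > 0  ⇒  (a,b)_∞ = +1.
v=13: a=13^1·(≡8), b=13^3·(≡8) mod 13; (8|13)=-1, (8|13)=-1; (−1)^{1·3·6}·(-1)^3·(-1)^1 = +1.
v=5: a=5^8·(≡4), b=5^-3·(≡2) mod 5; (4|5)=+1, (2|5)=-1; (−1)^{8·-3·2}·(+1)^-3·(-1)^8 = +1.
v=2: v_2(a)=1, v_2(b)=-4; units ≡ 5, 7 (mod 8); ε·ε+αω+βω = 0·1+1·0+-4·1 ≡ 0  ⇒  (a,b)_2 = +1.
v=11: a=11^-2·(≡5), b=11^-1·(≡4) mod 11; (5|11)=+1, (4|11)=+1; (−1)^{-2·-1·5}·(+1)^-1·(+1)^-2 = +1.
v=3: a=3^14·(≡2), b=3^17·(≡1) mod 3; (2|3)=-1, (1|3)=+1; (−1)^{14·17·1}·(-1)^17·(+1)^14 = -1.
Ram(26, 15015) = {3, 7}; no ℚ_3-point on the conic.

[3, 7]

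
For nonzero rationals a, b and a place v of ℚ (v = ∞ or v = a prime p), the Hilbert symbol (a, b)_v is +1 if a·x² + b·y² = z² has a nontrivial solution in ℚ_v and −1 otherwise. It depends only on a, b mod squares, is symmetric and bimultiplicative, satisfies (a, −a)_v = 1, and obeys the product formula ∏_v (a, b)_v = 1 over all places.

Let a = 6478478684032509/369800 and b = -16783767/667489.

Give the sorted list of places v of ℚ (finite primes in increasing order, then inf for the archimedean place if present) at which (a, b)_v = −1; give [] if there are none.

[7, 17]

(a, b) ≡ (8602, -23023) mod (ℚ^×)²; places V = {2, 3, 5, 7, 11, 13, 17, 19, 23, 43, ∞}.
(a,b)_13: α=0, u≡12; β=1, v≡9 (mod 13); (12|13)=+1, (9|13)=+1; sign (−1)^0·+1^1·+1^0 = +1.
(a,b)_19: α=0, u≡3; β=-2, v≡9 (mod 19); (3|19)=-1, (9|19)=+1; sign (−1)^0·-1^-2·+1^0 = +1.
(a,b)_17: α=1, u≡16; β=0, v≡10 (mod 17); (16|17)=+1, (10|17)=-1; sign (−1)^0·+1^0·-1^1 = -1.
(a,b)_2: α=-3, β=0; u≡5, v≡1 (mod 8); ε(u)ε(v)=0·0, αω(v)=-3·0, βω(u)=0·1; sum ≡ 0  ⇒  +1.
(a,b)_11: α=5, u≡3; β=1, v≡10 (mod 11); (3|11)=+1, (10|11)=-1; sign (−1)^1·+1^1·-1^5 = +1.
(a,b)_23: α=3, u≡12; β=1, v≡14 (mod 23); (12|23)=+1, (14|23)=-1; sign (−1)^1·+1^1·-1^3 = +1.
(a,b)_5: α=-2, u≡2; β=0, v≡2 (mod 5); (2|5)=-1, (2|5)=-1; sign (−1)^0·-1^0·-1^-2 = +1.
(a,b)_3: α=4, u≡1; β=6, v≡2 (mod 3); (1|3)=+1, (2|3)=-1; sign (−1)^0·+1^6·-1^4 = +1.
(a,b)_7: α=4, u≡6; β=1, v≡2 (mod 7); (6|7)=-1, (2|7)=+1; sign (−1)^0·-1^1·+1^4 = -1.
(a,b)_43: α=-2, u≡8; β=-2, v≡35 (mod 43); (8|43)=-1, (35|43)=+1; sign (−1)^0·-1^-2·+1^-2 = +1.
(a,b)_∞: sgn(8602)=+, sgn(-23023)=−, so +1.
|Ram(8602, -23023)| = 2, even; anisotropic at {7, 17}.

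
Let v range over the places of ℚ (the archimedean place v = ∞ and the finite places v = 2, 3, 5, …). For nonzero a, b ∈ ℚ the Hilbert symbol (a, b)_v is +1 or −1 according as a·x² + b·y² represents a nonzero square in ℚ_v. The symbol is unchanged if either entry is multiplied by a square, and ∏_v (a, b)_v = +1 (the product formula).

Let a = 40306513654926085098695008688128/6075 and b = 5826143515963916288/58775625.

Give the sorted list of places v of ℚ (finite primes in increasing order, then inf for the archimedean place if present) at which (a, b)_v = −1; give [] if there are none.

[2, 11, 13, 41]

(a, b) ≡ (41106, 745738422) mod (ℚ^×)²; places V = {2, 3, 5, 11, 13, 17, 23, 29, 31, 41, 43, ∞}.
(a,b)_2: α=11, β=15; u≡1, v≡3 (mod 8); ε(u)ε(v)=0·1, αω(v)=11·1, βω(u)=15·0; sum ≡ 1  ⇒  -1.
(a,b)_13: α=3, u≡9; β=1, v≡8 (mod 13); (9|13)=+1, (8|13)=-1; sign (−1)^0·+1^1·-1^3 = -1.
(a,b)_43: α=0, u≡41; β=-1, v≡26 (mod 43); (41|43)=+1, (26|43)=-1; sign (−1)^0·+1^-1·-1^0 = +1.
(a,b)_31: α=5, u≡21; β=2, v≡7 (mod 31); (21|31)=-1, (7|31)=+1; sign (−1)^0·-1^2·+1^5 = +1.
(a,b)_17: α=1, u≡13; β=1, v≡15 (mod 17); (13|17)=+1, (15|17)=+1; sign (−1)^0·+1^1·+1^1 = +1.
(a,b)_5: α=-2, u≡1; β=-4, v≡3 (mod 5); (1|5)=+1, (3|5)=-1; sign (−1)^0·+1^-4·-1^-2 = +1.
(a,b)_3: α=-5, u≡1; β=-7, v≡2 (mod 3); (1|3)=+1, (2|3)=-1; sign (−1)^1·+1^-7·-1^-5 = +1.
(a,b)_11: α=4, u≡2; β=3, v≡1 (mod 11); (2|11)=-1, (1|11)=+1; sign (−1)^0·-1^3·+1^4 = -1.
(a,b)_23: α=2, u≡17; β=2, v≡14 (mod 23); (17|23)=-1, (14|23)=-1; sign (−1)^0·-1^2·-1^2 = +1.
(a,b)_∞: sgn(41106)=+, sgn(745738422)=+, so +1.
(a,b)_41: α=4, u≡28; β=1, v≡34 (mod 41); (28|41)=-1, (34|41)=-1; sign (−1)^0·-1^1·-1^4 = -1.
(a,b)_29: α=2, u≡5; β=1, v≡28 (mod 29); (5|29)=+1, (28|29)=+1; sign (−1)^0·+1^1·+1^2 = +1.
|Ram(41106, 745738422)| = 4, even; anisotropic at {2, 11, 13, 41}.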